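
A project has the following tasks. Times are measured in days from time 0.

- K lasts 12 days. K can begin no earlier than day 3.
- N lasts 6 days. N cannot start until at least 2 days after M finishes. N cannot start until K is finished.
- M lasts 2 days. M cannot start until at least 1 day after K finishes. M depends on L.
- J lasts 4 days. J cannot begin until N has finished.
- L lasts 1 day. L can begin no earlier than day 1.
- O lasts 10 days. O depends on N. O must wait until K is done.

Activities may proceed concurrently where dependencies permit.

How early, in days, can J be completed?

30

L waits on its own release at day 1, so it starts at day 1 and finishes at 1 + 1 = day 2.
K waits on its own release at day 3, so it starts at day 3 and finishes at 3 + 12 = day 15.
For M: K (finishes day 15, plus 1-day gap → day 16); L (finishes day 2). Taking the maximum gives a start of day 16, and it finishes at 16 + 2 = day 18.
N cannot start until M (finishes day 18, plus 2-day gap → day 20); K (finishes day 15). The controlling bound is day 20, so N finishes at 20 + 6 = day 26.
J waits on N (finishes day 26), so it starts at day 26 and finishes at 26 + 4 = day 30.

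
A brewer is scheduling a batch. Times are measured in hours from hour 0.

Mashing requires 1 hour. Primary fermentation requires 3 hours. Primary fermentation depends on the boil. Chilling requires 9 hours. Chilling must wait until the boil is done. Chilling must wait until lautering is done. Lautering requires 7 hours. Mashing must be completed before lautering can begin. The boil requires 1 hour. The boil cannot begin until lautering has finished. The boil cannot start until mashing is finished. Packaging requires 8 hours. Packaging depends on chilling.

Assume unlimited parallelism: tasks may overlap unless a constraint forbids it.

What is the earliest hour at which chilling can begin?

Mashing can start immediately at hour 0; it finishes at hour 1.
After mashing (finishes hour 1), lautering can start at hour 1 and finishes at hour 8.
The boil has to wait for lautering (finishes hour 8); mashing (finishes hour 1). The latest of these is hour 8, so the boil runs hour 8 to 8 + 1 = hour 9.
Chilling waits on the boil (finishes hour 9); lautering (finishes hour 8). The latest of these is hour 9, which is the earliest chilling can start.

9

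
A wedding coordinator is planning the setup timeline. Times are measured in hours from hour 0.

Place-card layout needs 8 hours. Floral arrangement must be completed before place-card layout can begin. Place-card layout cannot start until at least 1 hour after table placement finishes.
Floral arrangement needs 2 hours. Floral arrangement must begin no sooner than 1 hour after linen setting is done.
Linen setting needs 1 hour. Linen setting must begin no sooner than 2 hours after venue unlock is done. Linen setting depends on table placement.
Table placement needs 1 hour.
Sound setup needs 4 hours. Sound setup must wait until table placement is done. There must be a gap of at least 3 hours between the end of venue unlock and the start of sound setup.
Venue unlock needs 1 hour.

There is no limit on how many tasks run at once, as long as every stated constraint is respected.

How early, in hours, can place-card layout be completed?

Table placement can start immediately at hour 0; it finishes at hour 1.
Venue unlock has no prerequisites, so it starts at hour 0 and finishes at hour 1.
Linen setting cannot start until venue unlock (finishes hour 1, plus 2-hour gap → hour 3); table placement (finishes hour 1). The controlling bound is hour 3, so linen setting finishes at 3 + 1 = hour 4.
After linen setting (finishes hour 4, plus 1-hour gap → hour 5), floral arrangement can start at hour 5 and finishes at hour 7.
Place-card layout has to wait for floral arrangement (finishes hour 7); table placement (finishes hour 1, plus 1-hour gap → hour 2). The latest of these is hour 7, so place-card layout runs hour 7 to 7 + 8 = hour 15.

15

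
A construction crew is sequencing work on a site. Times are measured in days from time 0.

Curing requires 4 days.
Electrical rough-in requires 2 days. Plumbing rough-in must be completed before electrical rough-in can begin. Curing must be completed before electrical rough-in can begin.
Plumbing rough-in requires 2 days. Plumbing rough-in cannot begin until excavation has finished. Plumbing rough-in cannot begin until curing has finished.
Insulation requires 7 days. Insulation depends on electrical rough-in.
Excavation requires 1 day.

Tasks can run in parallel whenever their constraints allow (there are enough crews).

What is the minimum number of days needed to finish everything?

Curing can start immediately at day 0; it finishes at day 4.
Excavation can start immediately at day 0; it finishes at day 1.
For plumbing rough-in: excavation (finishes day 1); curing (finishes day 4). Taking the maximum gives a start of day 4, and it finishes at 4 + 2 = day 6.
For electrical rough-in: plumbing rough-in (finishes day 6); curing (finishes day 4). Taking the maximum gives a start of day 6, and it finishes at 6 + 2 = day 8.
Insulation cannot begin until electrical rough-in (finishes day 8). It runs from day 8 to 8 + 7 = day 15.
All tasks are finished once the last one completes. Finish times: Excavation at 1, Curing at 4, Plumbing rough-in at 6, Electrical rough-in at 8, Insulation at 15. The latest is day 15.

15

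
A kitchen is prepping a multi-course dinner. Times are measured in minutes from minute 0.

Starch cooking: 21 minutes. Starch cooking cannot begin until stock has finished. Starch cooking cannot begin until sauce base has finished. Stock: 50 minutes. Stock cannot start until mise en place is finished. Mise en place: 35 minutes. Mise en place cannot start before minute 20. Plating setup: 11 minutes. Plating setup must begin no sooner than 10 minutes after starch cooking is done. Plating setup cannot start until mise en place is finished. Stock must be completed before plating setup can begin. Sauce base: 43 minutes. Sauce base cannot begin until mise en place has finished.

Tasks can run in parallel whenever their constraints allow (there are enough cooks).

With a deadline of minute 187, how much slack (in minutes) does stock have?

40

Mise en place cannot begin until its own release at minute 20. It runs from minute 20 to 20 + 35 = minute 55.
After mise en place (finishes minute 55), stock can start at minute 55 and finishes at minute 105.

Working backward from the deadline:
Plating setup must finish by minute 187; it takes 11 minutes, so it must start by 187 − 11 = minute 176.
Starch cooking feeds into plating setup (must start by minute 176, minus 10-minute gap → minute 166); so starch cooking must finish by minute 166 and therefore start by minute 145.
For stock: starch cooking (must start by minute 145); plating setup (must start by minute 176). The most restrictive is minute 145; with a 50-minute duration, stock must start by minute 95.
So stock can start as early as minute 55 and as late as minute 95, giving 95 − 55 = 40 minutes of slack.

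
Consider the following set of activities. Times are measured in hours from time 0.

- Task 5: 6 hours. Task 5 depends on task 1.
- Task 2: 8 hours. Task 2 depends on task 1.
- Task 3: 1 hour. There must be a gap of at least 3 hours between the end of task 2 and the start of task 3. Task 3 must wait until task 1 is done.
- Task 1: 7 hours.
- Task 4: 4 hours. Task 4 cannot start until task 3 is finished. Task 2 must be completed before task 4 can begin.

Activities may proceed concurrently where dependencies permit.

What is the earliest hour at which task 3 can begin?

Task 1 has no prerequisites, so it starts at hour 0 and finishes at hour 7.
Task 2 waits on task 1 (finishes hour 7), so it starts at hour 7 and finishes at 7 + 8 = hour 15.
Task 3 waits on task 2 (finishes hour 15, plus 3-hour gap → hour 18); task 1 (finishes hour 7). The latest of these is hour 18, which is the earliest task 3 can start.

18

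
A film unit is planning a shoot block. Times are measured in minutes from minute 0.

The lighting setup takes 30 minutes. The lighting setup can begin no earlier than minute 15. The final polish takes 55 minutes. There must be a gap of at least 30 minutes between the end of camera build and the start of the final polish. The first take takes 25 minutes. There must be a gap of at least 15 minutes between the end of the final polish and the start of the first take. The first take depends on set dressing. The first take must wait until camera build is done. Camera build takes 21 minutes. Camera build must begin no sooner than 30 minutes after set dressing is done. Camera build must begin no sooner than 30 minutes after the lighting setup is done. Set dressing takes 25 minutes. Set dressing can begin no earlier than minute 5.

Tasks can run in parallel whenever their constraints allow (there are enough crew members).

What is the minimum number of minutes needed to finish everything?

221

After its own release at minute 15, the lighting setup can start at minute 15 and finishes at minute 45.
After its own release at minute 5, set dressing can start at minute 5 and finishes at minute 30.
Camera build has to wait for set dressing (finishes minute 30, plus 30-minute gap → minute 60); the lighting setup (finishes minute 45, plus 30-minute gap → minute 75). The latest of these is minute 75, so camera build runs minute 75 to 75 + 21 = minute 96.
The final polish cannot begin until camera build (finishes minute 96, plus 30-minute gap → minute 126). It runs from minute 126 to 126 + 55 = minute 181.
For the first take: the final polish (finishes minute 181, plus 15-minute gap → minute 196); set dressing (finishes minute 30); camera build (finishes minute 96). Taking the maximum gives a start of minute 196, and it finishes at 196 + 25 = minute 221.
All tasks are finished once the last one completes. Finish times: Set dressing at 30, The lighting setup at 45, Camera build at 96, The final polish at 181, The first take at 221. The latest is minute 221.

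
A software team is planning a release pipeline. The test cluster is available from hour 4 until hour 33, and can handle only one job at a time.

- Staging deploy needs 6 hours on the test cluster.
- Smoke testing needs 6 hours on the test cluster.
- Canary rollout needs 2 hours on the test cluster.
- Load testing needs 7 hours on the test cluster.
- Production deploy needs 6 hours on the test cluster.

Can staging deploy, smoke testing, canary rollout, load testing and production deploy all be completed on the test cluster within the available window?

The test cluster window is 33 − 4 = 29 hours.
Running back to back, the jobs need 6 + 6 + 2 + 7 + 6 = 27 hours on the test cluster.
Since 27 ≤ 29, they fit within the window.

Yes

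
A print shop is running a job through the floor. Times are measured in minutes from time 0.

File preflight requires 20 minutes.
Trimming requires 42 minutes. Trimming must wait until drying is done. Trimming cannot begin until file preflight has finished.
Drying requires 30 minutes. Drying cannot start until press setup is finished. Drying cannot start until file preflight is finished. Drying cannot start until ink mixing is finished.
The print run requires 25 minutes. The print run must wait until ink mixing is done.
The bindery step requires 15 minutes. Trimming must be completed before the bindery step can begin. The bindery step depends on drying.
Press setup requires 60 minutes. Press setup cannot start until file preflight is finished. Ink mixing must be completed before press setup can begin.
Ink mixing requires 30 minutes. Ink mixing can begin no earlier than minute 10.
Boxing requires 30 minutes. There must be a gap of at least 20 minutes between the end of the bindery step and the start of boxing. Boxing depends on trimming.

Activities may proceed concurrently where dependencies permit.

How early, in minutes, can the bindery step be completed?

187

Ink mixing cannot begin until its own release at minute 10. It runs from minute 10 to 10 + 30 = minute 40.
Nothing blocks file preflight, so it runs from minute 0 to minute 20.
Press setup has to wait for file preflight (finishes minute 20); ink mixing (finishes minute 40). The latest of these is minute 40, so press setup runs minute 40 to 40 + 60 = minute 100.
Drying cannot start until press setup (finishes minute 100); file preflight (finishes minute 20); ink mixing (finishes minute 40). The controlling bound is minute 100, so drying finishes at 100 + 30 = minute 130.
For trimming: drying (finishes minute 130); file preflight (finishes minute 20). Taking the maximum gives a start of minute 130, and it finishes at 130 + 42 = minute 172.
The bindery step has to wait for trimming (finishes minute 172); drying (finishes minute 130). The latest of these is minute 172, so the bindery step runs minute 172 to 172 + 15 = minute 187.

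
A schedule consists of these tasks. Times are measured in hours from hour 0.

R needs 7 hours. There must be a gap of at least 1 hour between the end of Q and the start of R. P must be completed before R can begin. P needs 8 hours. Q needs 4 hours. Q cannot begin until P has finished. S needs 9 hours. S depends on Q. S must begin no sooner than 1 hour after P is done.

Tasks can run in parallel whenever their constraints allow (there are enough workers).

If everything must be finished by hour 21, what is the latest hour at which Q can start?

8

R has no dependents, so it just needs to finish by hour 21. Starting by 21 − 7 = hour 14 achieves that.
S has no dependents, so it just needs to finish by hour 21. Starting by 21 − 9 = hour 12 achieves that.
Q must finish in time for R (must start by hour 14, minus 1-hour gap → hour 13); S (must start by hour 12). The tightest is hour 12, so Q must start by 12 − 4 = hour 8.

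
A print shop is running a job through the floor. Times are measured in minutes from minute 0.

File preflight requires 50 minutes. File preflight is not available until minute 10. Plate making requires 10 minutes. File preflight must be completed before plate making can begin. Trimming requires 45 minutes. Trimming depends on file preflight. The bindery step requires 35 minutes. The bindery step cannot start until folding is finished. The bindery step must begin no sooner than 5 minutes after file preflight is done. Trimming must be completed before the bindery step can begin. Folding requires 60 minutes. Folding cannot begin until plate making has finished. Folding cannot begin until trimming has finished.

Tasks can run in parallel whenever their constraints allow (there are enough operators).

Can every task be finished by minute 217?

Yes

File preflight waits on its own release at minute 10, so it starts at minute 10 and finishes at 10 + 50 = minute 60.
Trimming cannot begin until file preflight (finishes minute 60). It runs from minute 60 to 60 + 45 = minute 105.
Plate making cannot begin until file preflight (finishes minute 60). It runs from minute 60 to 60 + 10 = minute 70.
Folding has to wait for plate making (finishes minute 70); trimming (finishes minute 105). The latest of these is minute 105, so folding runs minute 105 to 105 + 60 = minute 165.
For the bindery step: folding (finishes minute 165); file preflight (finishes minute 60, plus 5-minute gap → minute 65); trimming (finishes minute 105). Taking the maximum gives a start of minute 165, and it finishes at 165 + 35 = minute 200.
Every task is finished by minute 200, which is no later than the deadline of 217, so the schedule is feasible.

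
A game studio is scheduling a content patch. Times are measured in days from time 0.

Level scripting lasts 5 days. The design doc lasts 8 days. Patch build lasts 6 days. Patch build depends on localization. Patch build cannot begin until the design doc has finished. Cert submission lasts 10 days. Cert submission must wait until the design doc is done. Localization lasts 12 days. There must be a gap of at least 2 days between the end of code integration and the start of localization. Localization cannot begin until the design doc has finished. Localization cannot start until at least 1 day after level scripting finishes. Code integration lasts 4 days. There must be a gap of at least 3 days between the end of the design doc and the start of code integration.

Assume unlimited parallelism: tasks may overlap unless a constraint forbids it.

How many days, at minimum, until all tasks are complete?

Level scripting can start immediately at day 0; it finishes at day 5.
The design doc has no prerequisites, so it starts at day 0 and finishes at day 8.
Cert submission waits on the design doc (finishes day 8), so it starts at day 8 and finishes at 8 + 10 = day 18.
Code integration cannot begin until the design doc (finishes day 8, plus 3-day gap → day 11). It runs from day 11 to 11 + 4 = day 15.
Localization cannot start until code integration (finishes day 15, plus 2-day gap → day 17); the design doc (finishes day 8); level scripting (finishes day 5, plus 1-day gap → day 6). The controlling bound is day 17, so localization finishes at 17 + 12 = day 29.
For patch build: localization (finishes day 29); the design doc (finishes day 8). Taking the maximum gives a start of day 29, and it finishes at 29 + 6 = day 35.
All tasks are finished once the last one completes. Finish times: The design doc at 8, Level scripting at 5, Code integration at 15, Localization at 29, Cert submission at 18, Patch build at 35. The latest is day 35.

35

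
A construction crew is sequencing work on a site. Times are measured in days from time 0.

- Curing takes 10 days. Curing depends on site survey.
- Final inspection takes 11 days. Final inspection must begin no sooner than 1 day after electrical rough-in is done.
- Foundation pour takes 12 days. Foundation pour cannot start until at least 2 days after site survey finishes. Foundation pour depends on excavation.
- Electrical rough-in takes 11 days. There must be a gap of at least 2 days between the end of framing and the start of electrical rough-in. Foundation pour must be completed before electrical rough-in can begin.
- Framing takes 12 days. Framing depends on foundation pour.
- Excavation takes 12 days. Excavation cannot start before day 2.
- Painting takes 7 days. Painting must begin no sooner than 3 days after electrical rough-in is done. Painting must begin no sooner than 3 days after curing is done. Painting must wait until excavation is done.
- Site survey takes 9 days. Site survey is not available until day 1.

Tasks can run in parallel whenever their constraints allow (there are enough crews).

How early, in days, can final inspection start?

Excavation waits on its own release at day 2, so it starts at day 2 and finishes at 2 + 12 = day 14.
Site survey cannot begin until its own release at day 1. It runs from day 1 to 1 + 9 = day 10.
Foundation pour has to wait for site survey (finishes day 10, plus 2-day gap → day 12); excavation (finishes day 14). The latest of these is day 14, so foundation pour runs day 14 to 14 + 12 = day 26.
After foundation pour (finishes day 26), framing can start at day 26 and finishes at day 38.
Electrical rough-in cannot start until framing (finishes day 38, plus 2-day gap → day 40); foundation pour (finishes day 26). The controlling bound is day 40, so electrical rough-in finishes at 40 + 11 = day 51.
Final inspection waits on electrical rough-in (finishes day 51, plus 1-day gap → day 52), so the earliest it can start is day 52.

52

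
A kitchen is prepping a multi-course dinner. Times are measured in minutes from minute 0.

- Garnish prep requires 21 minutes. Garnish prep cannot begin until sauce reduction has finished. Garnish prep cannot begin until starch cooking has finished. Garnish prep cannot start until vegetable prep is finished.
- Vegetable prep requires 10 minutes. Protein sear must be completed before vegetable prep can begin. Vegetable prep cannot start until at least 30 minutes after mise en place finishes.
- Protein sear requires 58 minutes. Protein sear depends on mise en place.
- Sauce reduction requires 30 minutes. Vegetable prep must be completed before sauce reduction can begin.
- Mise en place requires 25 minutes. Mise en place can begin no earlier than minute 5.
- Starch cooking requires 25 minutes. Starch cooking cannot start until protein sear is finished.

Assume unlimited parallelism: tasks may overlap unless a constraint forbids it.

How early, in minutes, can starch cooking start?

Mise en place waits on its own release at minute 5, so it starts at minute 5 and finishes at 5 + 25 = minute 30.
Protein sear cannot begin until mise en place (finishes minute 30). It runs from minute 30 to 30 + 58 = minute 88.
Starch cooking waits on protein sear (finishes minute 88), so the earliest it can start is minute 88.

88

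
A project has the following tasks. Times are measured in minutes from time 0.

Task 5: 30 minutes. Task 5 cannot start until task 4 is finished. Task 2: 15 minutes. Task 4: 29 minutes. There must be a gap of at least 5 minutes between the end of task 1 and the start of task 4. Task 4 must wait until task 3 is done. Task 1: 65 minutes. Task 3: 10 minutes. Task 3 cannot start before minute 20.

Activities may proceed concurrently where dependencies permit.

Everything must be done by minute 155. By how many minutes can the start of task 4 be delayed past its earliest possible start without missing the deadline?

After its own release at minute 20, task 3 can start at minute 20 and finishes at minute 30.
Task 1 has no prerequisites, so it starts at minute 0 and finishes at minute 65.
Task 4 cannot start until task 1 (finishes minute 65, plus 5-minute gap → minute 70); task 3 (finishes minute 30). The controlling bound is minute 70, so task 4 finishes at 70 + 29 = minute 99.

Working backward from the deadline:
Task 5 must finish by minute 155; it takes 30 minutes, so it must start by 155 − 30 = minute 125.
Task 4 must finish before task 5 (must start by minute 125). With a 29-minute duration, task 4 must start by 125 − 29 = minute 96.
So task 4 can start as early as minute 70 and as late as minute 96, giving 96 − 70 = 26 minutes of slack.

26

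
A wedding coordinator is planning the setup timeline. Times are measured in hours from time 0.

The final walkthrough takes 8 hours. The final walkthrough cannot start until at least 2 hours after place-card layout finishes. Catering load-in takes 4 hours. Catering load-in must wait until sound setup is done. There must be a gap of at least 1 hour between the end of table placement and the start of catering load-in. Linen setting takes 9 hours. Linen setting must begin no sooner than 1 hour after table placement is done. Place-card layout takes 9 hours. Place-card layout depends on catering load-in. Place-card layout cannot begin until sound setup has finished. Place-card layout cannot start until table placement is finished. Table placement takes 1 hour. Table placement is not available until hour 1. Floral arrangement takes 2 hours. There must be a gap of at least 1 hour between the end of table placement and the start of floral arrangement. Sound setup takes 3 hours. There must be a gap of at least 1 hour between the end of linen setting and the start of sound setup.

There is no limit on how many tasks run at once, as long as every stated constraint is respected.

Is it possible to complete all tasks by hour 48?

Table placement cannot begin until its own release at hour 1. It runs from hour 1 to 1 + 1 = hour 2.
Floral arrangement waits on table placement (finishes hour 2, plus 1-hour gap → hour 3), so it starts at hour 3 and finishes at 3 + 2 = hour 5.
Linen setting waits on table placement (finishes hour 2, plus 1-hour gap → hour 3), so it starts at hour 3 and finishes at 3 + 9 = hour 12.
Sound setup waits on linen setting (finishes hour 12, plus 1-hour gap → hour 13), so it starts at hour 13 and finishes at 13 + 3 = hour 16.
Catering load-in needs all of sound setup (finishes hour 16); table placement (finishes hour 2, plus 1-hour gap → hour 3). That puts its earliest start at hour 16; it finishes at 16 + 4 = hour 20.
Place-card layout cannot start until catering load-in (finishes hour 20); sound setup (finishes hour 16); table placement (finishes hour 2). The controlling bound is hour 20, so place-card layout finishes at 20 + 9 = hour 29.
The final walkthrough waits on place-card layout (finishes hour 29, plus 2-hour gap → hour 31), so it starts at hour 31 and finishes at 31 + 8 = hour 39.
Every task is finished by hour 39, which is no later than the deadline of 48, so the schedule is feasible.

Yes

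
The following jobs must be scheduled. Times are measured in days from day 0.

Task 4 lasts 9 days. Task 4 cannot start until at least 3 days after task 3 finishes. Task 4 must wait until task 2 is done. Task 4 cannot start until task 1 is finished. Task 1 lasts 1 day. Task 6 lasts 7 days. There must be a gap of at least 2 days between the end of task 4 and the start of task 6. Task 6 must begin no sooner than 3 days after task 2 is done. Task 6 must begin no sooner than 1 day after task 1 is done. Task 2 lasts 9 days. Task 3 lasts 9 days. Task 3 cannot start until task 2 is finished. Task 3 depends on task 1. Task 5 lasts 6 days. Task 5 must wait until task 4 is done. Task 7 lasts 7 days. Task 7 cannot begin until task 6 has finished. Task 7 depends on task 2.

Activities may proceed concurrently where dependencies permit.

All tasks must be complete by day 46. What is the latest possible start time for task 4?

Task 5 must finish by day 46; it takes 6 days, so it must start by 46 − 6 = day 40.
To finish by day 46, task 7 (duration 7) must start no later than day 39.
Task 6 must finish before task 7 (must start by day 39). With a 7-day duration, task 6 must start by 39 − 7 = day 32.
For task 4: task 5 (must start by day 40); task 6 (must start by day 32, minus 2-day gap → day 30). The most restrictive is day 30; with a 9-day duration, task 4 must start by day 21.

21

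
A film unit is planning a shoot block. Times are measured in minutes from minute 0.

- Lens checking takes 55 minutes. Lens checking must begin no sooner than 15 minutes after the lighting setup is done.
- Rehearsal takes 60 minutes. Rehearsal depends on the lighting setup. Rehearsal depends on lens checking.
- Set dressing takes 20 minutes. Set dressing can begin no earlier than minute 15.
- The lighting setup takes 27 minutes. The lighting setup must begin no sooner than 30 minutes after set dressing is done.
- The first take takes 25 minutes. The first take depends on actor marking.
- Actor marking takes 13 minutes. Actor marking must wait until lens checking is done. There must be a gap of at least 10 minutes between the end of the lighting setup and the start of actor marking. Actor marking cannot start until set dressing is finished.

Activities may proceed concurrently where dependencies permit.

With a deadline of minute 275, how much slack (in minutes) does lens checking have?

After its own release at minute 15, set dressing can start at minute 15 and finishes at minute 35.
After set dressing (finishes minute 35, plus 30-minute gap → minute 65), the lighting setup can start at minute 65 and finishes at minute 92.
Lens checking cannot begin until the lighting setup (finishes minute 92, plus 15-minute gap → minute 107). It runs from minute 107 to 107 + 55 = minute 162.

Working backward from the deadline:
The first take has no dependents, so it just needs to finish by minute 275. Starting by 275 − 25 = minute 250 achieves that.
Actor marking has to be done before the first take (must start by minute 250). That means finishing by minute 250, i.e. starting by 250 − 13 = minute 237.
To finish by minute 275, rehearsal (duration 60) must start no later than minute 215.
Lens checking has several dependents: actor marking (must start by minute 237); rehearsal (must start by minute 215). The earliest of those limits is minute 215, so lens checking must start by 215 − 55 = minute 160.
So lens checking can start as early as minute 107 and as late as minute 160, giving 160 − 107 = 53 minutes of slack.

53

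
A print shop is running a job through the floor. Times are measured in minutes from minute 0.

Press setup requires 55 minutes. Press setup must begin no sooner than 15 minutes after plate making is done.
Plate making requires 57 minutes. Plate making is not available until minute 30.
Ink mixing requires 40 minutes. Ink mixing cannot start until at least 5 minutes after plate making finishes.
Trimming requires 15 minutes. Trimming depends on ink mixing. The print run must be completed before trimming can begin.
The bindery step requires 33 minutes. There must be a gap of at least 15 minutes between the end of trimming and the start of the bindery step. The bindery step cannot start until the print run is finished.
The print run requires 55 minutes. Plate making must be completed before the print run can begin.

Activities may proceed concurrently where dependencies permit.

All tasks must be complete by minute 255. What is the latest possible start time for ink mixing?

The bindery step has no dependents, so it just needs to finish by minute 255. Starting by 255 − 33 = minute 222 achieves that.
Trimming feeds into the bindery step (must start by minute 222, minus 15-minute gap → minute 207); so trimming must finish by minute 207 and therefore start by minute 192.
Since trimming (must start by minute 192) depends on it, ink mixing must finish by minute 192. Backing off its 40-minute duration gives a latest start of minute 152.

152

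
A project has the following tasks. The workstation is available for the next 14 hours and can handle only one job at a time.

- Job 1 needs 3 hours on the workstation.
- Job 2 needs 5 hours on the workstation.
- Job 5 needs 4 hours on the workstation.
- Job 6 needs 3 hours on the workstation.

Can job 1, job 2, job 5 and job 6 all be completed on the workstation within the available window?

No

Running back to back, the jobs need 3 + 5 + 4 + 3 = 15 hours on the workstation.
Since 15 > 14, they cannot all fit.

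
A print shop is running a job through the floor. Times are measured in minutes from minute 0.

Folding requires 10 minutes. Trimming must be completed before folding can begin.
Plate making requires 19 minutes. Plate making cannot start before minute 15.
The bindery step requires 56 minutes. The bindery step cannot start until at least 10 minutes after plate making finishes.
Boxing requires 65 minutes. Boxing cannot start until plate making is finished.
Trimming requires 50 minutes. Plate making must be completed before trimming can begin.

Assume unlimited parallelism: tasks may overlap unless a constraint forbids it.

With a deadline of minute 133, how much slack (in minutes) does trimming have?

Plate making cannot begin until its own release at minute 15. It runs from minute 15 to 15 + 19 = minute 34.
Trimming cannot begin until plate making (finishes minute 34). It runs from minute 34 to 34 + 50 = minute 84.

Working backward from the deadline:
Folding must finish by minute 133; it takes 10 minutes, so it must start by 133 − 10 = minute 123.
Trimming has to be done before folding (must start by minute 123). That means finishing by minute 123, i.e. starting by 123 − 50 = minute 73.
So trimming can start as early as minute 34 and as late as minute 73, giving 73 − 34 = 39 minutes of slack.

39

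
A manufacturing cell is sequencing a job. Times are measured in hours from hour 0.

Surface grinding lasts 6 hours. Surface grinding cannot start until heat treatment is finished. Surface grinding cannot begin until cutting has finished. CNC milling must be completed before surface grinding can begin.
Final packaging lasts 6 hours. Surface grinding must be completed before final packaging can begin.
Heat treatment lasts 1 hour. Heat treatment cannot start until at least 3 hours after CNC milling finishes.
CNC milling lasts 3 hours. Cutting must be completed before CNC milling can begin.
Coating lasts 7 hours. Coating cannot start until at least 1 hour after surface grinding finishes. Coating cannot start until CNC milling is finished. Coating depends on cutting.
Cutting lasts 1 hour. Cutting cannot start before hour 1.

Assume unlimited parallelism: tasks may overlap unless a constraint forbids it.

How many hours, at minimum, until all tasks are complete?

Cutting waits on its own release at hour 1, so it starts at hour 1 and finishes at 1 + 1 = hour 2.
After cutting (finishes hour 2), CNC milling can start at hour 2 and finishes at hour 5.
Heat treatment cannot begin until CNC milling (finishes hour 5, plus 3-hour gap → hour 8). It runs from hour 8 to 8 + 1 = hour 9.
Surface grinding needs all of heat treatment (finishes hour 9); cutting (finishes hour 2); CNC milling (finishes hour 5). That puts its earliest start at hour 9; it finishes at 9 + 6 = hour 15.
After surface grinding (finishes hour 15), final packaging can start at hour 15 and finishes at hour 21.
For coating: surface grinding (finishes hour 15, plus 1-hour gap → hour 16); CNC milling (finishes hour 5); cutting (finishes hour 2). Taking the maximum gives a start of hour 16, and it finishes at 16 + 7 = hour 23.
All tasks are finished once the last one completes. Finish times: Cutting at 2, CNC milling at 5, Heat treatment at 9, Surface grinding at 15, Coating at 23, Final packaging at 21. The latest is hour 23.

23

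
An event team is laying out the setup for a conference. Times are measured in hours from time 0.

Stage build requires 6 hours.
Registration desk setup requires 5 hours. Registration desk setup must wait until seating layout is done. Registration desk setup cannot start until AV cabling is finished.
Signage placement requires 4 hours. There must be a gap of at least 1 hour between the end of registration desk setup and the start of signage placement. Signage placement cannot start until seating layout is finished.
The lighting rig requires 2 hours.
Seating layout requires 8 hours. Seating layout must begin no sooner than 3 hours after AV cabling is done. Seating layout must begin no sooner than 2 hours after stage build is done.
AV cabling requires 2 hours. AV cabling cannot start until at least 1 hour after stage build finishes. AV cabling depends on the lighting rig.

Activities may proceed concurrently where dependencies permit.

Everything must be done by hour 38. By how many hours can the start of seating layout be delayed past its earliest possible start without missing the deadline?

8

Nothing blocks the lighting rig, so it runs from hour 0 to hour 2.
Nothing blocks stage build, so it runs from hour 0 to hour 6.
AV cabling has to wait for stage build (finishes hour 6, plus 1-hour gap → hour 7); the lighting rig (finishes hour 2). The latest of these is hour 7, so AV cabling runs hour 7 to 7 + 2 = hour 9.
Seating layout needs all of AV cabling (finishes hour 9, plus 3-hour gap → hour 12); stage build (finishes hour 6, plus 2-hour gap → hour 8). That puts its earliest start at hour 12; it finishes at 12 + 8 = hour 20.

Working backward from the deadline:
To finish by hour 38, signage placement (duration 4) must start no later than hour 34.
Registration desk setup feeds into signage placement (must start by hour 34, minus 1-hour gap → hour 33); so registration desk setup must finish by hour 33 and therefore start by hour 28.
Seating layout has several dependents: registration desk setup (must start by hour 28); signage placement (must start by hour 34). The earliest of those limits is hour 28, so seating layout must start by 28 − 8 = hour 20.
So seating layout can start as early as hour 12 and as late as hour 20, giving 20 − 12 = 8 hours of slack.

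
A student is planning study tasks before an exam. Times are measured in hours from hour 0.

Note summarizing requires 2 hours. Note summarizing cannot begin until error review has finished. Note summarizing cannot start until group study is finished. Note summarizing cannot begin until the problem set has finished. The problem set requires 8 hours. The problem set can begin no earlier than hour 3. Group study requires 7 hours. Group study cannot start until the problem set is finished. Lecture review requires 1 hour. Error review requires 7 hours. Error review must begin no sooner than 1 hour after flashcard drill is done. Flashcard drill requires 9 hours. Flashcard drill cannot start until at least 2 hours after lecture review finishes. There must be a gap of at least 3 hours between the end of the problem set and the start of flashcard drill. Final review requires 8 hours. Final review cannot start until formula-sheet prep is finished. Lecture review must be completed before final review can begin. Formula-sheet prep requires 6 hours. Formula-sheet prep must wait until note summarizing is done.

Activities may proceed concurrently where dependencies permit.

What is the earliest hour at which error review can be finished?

31

After its own release at hour 3, the problem set can start at hour 3 and finishes at hour 11.
Lecture review can start immediately at hour 0; it finishes at hour 1.
Flashcard drill cannot start until lecture review (finishes hour 1, plus 2-hour gap → hour 3); the problem set (finishes hour 11, plus 3-hour gap → hour 14). The controlling bound is hour 14, so flashcard drill finishes at 14 + 9 = hour 23.
After flashcard drill (finishes hour 23, plus 1-hour gap → hour 24), error review can start at hour 24 and finishes at hour 31.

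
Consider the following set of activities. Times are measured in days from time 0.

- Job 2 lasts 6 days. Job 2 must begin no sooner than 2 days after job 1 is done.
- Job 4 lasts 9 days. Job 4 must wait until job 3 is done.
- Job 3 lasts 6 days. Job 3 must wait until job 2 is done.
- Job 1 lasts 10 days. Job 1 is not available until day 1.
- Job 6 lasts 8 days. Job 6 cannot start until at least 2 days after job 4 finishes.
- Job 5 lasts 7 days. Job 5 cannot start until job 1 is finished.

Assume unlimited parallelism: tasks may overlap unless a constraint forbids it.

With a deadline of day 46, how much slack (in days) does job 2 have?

2

Job 1 waits on its own release at day 1, so it starts at day 1 and finishes at 1 + 10 = day 11.
Job 2 cannot begin until job 1 (finishes day 11, plus 2-day gap → day 13). It runs from day 13 to 13 + 6 = day 19.

Working backward from the deadline:
Nothing follows job 6; the deadline of day 46 is its only limit. It must start by 46 − 8 = day 38.
Job 4 must finish before job 6 (must start by day 38, minus 2-day gap → day 36). With a 9-day duration, job 4 must start by 36 − 9 = day 27.
Job 3 feeds into job 4 (must start by day 27); so job 3 must finish by day 27 and therefore start by day 21.
Job 2 must finish before job 3 (must start by day 21). With a 6-day duration, job 2 must start by 21 − 6 = day 15.
So job 2 can start as early as day 13 and as late as day 15, giving 15 − 13 = 2 days of slack.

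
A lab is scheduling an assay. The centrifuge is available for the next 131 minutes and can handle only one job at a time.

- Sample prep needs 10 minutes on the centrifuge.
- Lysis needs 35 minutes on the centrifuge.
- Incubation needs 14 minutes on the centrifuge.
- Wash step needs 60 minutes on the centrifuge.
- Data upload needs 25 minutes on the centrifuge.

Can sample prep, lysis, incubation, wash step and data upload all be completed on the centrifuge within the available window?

No

Running back to back, the jobs need 10 + 35 + 14 + 60 + 25 = 144 minutes on the centrifuge.
Since 144 > 131, they cannot all fit.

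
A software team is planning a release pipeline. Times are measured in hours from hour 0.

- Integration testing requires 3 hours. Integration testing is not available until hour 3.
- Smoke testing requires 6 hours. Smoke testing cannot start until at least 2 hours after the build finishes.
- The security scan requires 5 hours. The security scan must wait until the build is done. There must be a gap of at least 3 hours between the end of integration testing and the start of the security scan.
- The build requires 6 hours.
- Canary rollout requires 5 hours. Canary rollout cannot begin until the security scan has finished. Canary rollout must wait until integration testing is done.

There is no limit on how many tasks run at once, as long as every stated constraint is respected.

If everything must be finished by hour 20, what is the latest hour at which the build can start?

Canary rollout must finish by hour 20; it takes 5 hours, so it must start by 20 − 5 = hour 15.
Since canary rollout (must start by hour 15) depends on it, the security scan must finish by hour 15. Backing off its 5-hour duration gives a latest start of hour 10.
Smoke testing must finish by hour 20; it takes 6 hours, so it must start by 20 − 6 = hour 14.
The build has several dependents: the security scan (must start by hour 10); smoke testing (must start by hour 14, minus 2-hour gap → hour 12). The earliest of those limits is hour 10, so the build must start by 10 − 6 = hour 4.

4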